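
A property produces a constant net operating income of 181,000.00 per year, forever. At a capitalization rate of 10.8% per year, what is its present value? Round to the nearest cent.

1675925.93

Level perpetuity: PV = C / r = 181,000.00 / 0.108 = 1,675,925.93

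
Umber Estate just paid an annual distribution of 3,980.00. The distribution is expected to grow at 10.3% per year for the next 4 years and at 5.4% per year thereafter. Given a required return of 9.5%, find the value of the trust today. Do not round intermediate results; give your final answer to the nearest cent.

121550.99

D_1 = 4389.94000
D_2 = 4842.10382
D_3 = 5340.84051
D_4 = 5890.94709
Terminal value at year 4: TV = D_4×(1+g_2)/(r−g_2) = 6209.05823/0.041 = 151440.44461
P_0 = D_1/(1+r)^1 + D_2/(1+r)^2 + D_3/(1+r)^3 + D_4/(1+r)^4 + TV/(1+r)^4
    = 4009.07763 + 4038.36769 + 4067.87175 + 4097.59136 + 105338.08026 = 121550.98868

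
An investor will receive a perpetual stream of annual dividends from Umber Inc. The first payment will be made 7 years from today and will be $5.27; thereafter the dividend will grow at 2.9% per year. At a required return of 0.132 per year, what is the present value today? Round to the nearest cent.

$24.32

Value at end of year 6: C₁ / (r − g) = $5.27 / (0.132 − 0.029) = $51.1650
Discount to today: PV = $51.1650 / (1 + 0.132)^6 = $51.1650 / 2.104159 = $24.32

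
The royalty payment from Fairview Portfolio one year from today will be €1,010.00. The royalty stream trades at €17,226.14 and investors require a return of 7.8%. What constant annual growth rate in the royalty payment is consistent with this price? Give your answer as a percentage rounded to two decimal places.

P = D₁/(r−g) ⇒ g = r − D₁/P = 0.078 − €1,010.00/€17,226.14 = 0.019368

1.94%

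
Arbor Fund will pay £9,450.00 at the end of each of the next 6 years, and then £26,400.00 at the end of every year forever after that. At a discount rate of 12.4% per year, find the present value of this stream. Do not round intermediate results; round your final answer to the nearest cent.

PV of 6-year annuity: £9,450.00 × [1 − (1+0.124)^−6] / 0.124 = 38416.60010
Perpetuity value at year 6: £26,400.00 / 0.124 = 212903.22581
PV of perpetuity: 212903.22581 / (1+0.124)^6 = 105580.66044
Total PV = 38416.60010 + 105580.66044 = 143997.26054

£143997.26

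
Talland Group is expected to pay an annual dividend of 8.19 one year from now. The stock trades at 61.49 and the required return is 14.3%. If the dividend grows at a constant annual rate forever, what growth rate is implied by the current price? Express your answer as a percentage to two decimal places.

0.98%

P = D₁/(r−g) ⇒ g = r − D₁/P = 0.143 − 8.19/61.49 = 0.009808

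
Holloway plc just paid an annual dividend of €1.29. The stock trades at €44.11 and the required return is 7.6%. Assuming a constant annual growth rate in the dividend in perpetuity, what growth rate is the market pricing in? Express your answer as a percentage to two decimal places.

P = D₀(1+g)/(r−g) ⇒ P(r−g) = D₀(1+g) ⇒ g(P+D₀) = P·r − D₀
g = (P·r − D₀)/(P + D₀) = (€44.11×0.076 − €1.29) / (€44.11 + €1.29) = 0.045426

4.54%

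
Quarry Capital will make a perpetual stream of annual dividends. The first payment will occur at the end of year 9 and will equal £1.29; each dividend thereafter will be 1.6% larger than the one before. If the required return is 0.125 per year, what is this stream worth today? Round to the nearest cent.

Value at end of year 8: C₁ / (r − g) = £1.29 / (0.125 − 0.016) = £11.8349
Discount to today: PV = £11.8349 / (1 + 0.125)^8 = £11.8349 / 2.565785 = £4.61

£4.61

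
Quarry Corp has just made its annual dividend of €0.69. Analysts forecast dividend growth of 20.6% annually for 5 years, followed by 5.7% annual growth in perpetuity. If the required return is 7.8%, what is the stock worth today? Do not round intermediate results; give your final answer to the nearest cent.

€65.75

D_1 = 0.83214
D_2 = 1.00356
D_3 = 1.21029
D_4 = 1.45962
D_5 = 1.76030
Terminal value at year 5: TV = D_5×(1+g_2)/(r−g_2) = 1.86063/0.021 = 88.60155
P_0 = D_1/(1+r)^1 + D_2/(1+r)^2 + D_3/(1+r)^3 + D_4/(1+r)^4 + D_5/(1+r)^5 + TV/(1+r)^5
    = 0.77193 + 0.86359 + 0.96613 + 1.08084 + 1.20918 + 60.86218 = 65.75385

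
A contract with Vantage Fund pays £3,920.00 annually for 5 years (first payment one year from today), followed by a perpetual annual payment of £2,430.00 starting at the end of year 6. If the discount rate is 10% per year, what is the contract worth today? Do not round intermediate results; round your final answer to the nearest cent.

PV of 5-year annuity: £3,920.00 × [1 − (1+0.1)^−5] / 0.1 = 14859.88414
Perpetuity value at year 5: £2,430.00 / 0.1 = 24300.00000
PV of perpetuity: 24300.00000 / (1+0.1)^5 = 15088.38815
Total PV = 14859.88414 + 15088.38815 = 29948.27229

£29948.27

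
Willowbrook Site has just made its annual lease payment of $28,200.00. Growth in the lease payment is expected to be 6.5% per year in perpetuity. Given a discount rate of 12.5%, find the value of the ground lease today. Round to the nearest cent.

$500550.00

D₁ = D₀ × (1 + g) = $28,200.00 × 1.065 = $30,033.0000
Growing perpetuity: P = D₁ / (r − g) = $30,033.0000 / (0.125 − 0.065) = $500,550.00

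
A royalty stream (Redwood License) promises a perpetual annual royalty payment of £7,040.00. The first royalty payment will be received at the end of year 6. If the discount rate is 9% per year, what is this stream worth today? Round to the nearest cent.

£50839.08

Value at end of year 5: C / r = £7,040.00 / 0.09 = £78,222.2222
Discount to today: PV = £78,222.2222 / (1 + 0.09)^5 = £78,222.2222 / 1.538624 = £50,839.08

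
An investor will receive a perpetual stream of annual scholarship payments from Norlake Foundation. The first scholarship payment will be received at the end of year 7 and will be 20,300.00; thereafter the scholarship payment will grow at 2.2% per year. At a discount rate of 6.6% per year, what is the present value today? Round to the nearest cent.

314412.74

Value at end of year 6: C₁ / (r − g) = 20,300.00 / (0.066 − 0.022) = 461,363.6364
Discount to today: PV = 461,363.6364 / (1 + 0.066)^6 = 461,363.6364 / 1.467382 = 314,412.74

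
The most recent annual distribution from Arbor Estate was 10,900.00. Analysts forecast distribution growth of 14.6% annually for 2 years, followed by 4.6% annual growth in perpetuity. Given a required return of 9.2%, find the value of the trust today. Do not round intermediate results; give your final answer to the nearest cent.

296419.59

D_1 = 12491.40000
D_2 = 14315.14440
Terminal value at year 2: TV = D_2×(1+g_2)/(r−g_2) = 14973.64104/0.046 = 325513.93570
P_0 = D_1/(1+r)^1 + D_2/(1+r)^2 + TV/(1+r)^2
    = 11439.01099 + 12004.67637 + 272975.90175 = 296419.58911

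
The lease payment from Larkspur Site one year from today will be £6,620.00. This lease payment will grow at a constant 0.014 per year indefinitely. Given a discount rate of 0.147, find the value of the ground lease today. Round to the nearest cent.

£49774.44

Growing perpetuity: P = D₁ / (r − g) = £6,620.0000 / (0.147 − 0.014) = £49,774.44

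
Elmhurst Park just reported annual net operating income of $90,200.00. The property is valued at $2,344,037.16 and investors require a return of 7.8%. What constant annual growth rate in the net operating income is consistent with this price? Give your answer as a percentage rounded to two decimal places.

P = D₀(1+g)/(r−g) ⇒ P(r−g) = D₀(1+g) ⇒ g(P+D₀) = P·r − D₀
g = (P·r − D₀)/(P + D₀) = ($2,344,037.16×0.078 − $90,200.00) / ($2,344,037.16 + $90,200.00) = 0.038055

3.81%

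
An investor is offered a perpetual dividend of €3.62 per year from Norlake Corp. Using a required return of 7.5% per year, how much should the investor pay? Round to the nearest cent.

€48.27

Level perpetuity: PV = C / r = €3.62 / 0.075 = €48.27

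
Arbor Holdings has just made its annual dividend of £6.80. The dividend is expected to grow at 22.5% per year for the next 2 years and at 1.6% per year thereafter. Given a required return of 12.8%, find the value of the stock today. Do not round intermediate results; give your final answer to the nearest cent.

£88.16

D_1 = 8.33000
D_2 = 10.20425
Terminal value at year 2: TV = D_2×(1+g_2)/(r−g_2) = 10.36752/0.112 = 92.56713
P_0 = D_1/(1+r)^1 + D_2/(1+r)^2 + TV/(1+r)^2
    = 7.38475 + 8.01979 + 72.75093 = 88.15547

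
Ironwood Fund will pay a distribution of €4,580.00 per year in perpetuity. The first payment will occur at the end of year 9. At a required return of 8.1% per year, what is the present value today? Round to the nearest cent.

€30323.19

Value at end of year 8: C / r = €4,580.00 / 0.081 = €56,543.2099
Discount to today: PV = €56,543.2099 / (1 + 0.081)^8 = €56,543.2099 / 1.864685 = €30,323.19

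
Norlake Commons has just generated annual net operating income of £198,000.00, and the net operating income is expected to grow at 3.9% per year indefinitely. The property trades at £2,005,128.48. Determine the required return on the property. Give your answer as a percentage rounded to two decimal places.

14.16%

D₁ = £198,000.00 × 1.039 = £205,722.0000
P = D₁/(r − g) ⇒ r = D₁/P + g = £205,722.0000/£2,005,128.48 + 0.039 = 0.102598 + 0.039 = 0.141598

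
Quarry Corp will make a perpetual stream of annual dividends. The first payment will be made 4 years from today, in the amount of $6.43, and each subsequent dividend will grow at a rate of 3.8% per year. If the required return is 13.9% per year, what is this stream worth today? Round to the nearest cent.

Value at end of year 3: C₁ / (r − g) = $6.43 / (0.139 − 0.038) = $63.6634
Discount to today: PV = $63.6634 / (1 + 0.139)^3 = $63.6634 / 1.477649 = $43.08

$43.08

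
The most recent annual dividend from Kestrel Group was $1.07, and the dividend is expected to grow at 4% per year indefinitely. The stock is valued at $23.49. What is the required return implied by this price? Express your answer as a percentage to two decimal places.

D₁ = $1.07 × 1.04 = $1.1128
P = D₁/(r − g) ⇒ r = D₁/P + g = $1.1128/$23.49 + 0.04 = 0.047373 + 0.04 = 0.087373

8.74%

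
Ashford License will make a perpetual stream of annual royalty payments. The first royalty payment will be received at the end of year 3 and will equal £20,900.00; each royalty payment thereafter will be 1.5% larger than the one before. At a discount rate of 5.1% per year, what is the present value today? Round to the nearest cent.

Value at end of year 2: C₁ / (r − g) = £20,900.00 / (0.051 − 0.015) = £580,555.5556
Discount to today: PV = £580,555.5556 / (1 + 0.051)^2 = £580,555.5556 / 1.104601 = £525,579.42

£525579.42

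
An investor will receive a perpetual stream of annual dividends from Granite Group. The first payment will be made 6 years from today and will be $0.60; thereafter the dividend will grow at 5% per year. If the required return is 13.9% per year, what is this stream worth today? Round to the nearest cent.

$3.52

Value at end of year 5: C₁ / (r − g) = $0.60 / (0.139 − 0.05) = $6.7416
Discount to today: PV = $6.7416 / (1 + 0.139)^5 = $6.7416 / 1.916985 = $3.52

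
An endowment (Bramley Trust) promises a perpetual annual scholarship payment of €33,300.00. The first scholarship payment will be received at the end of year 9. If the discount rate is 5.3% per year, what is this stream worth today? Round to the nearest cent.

Value at end of year 8: C / r = €33,300.00 / 0.053 = €628,301.8868
Discount to today: PV = €628,301.8868 / (1 + 0.053)^8 = €628,301.8868 / 1.511565 = €415,663.03

€415663.03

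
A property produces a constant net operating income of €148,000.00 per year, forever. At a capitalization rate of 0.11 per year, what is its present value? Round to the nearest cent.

Level perpetuity: PV = C / r = €148,000.00 / 0.11 = €1,345,454.55

€1345454.55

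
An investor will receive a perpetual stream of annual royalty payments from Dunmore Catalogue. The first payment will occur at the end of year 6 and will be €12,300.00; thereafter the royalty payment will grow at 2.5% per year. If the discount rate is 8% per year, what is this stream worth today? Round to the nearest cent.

Value at end of year 5: C₁ / (r − g) = €12,300.00 / (0.08 − 0.025) = €223,636.3636
Discount to today: PV = €223,636.3636 / (1 + 0.08)^5 = €223,636.3636 / 1.469328 = €152,203.15

€152203.15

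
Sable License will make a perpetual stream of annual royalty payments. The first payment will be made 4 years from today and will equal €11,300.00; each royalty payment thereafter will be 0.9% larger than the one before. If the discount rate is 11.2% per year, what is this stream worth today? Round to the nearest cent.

Value at end of year 3: C₁ / (r − g) = €11,300.00 / (0.112 − 0.009) = €109,708.7379
Discount to today: PV = €109,708.7379 / (1 + 0.112)^3 = €109,708.7379 / 1.375037 = €79,786.03

€79786.03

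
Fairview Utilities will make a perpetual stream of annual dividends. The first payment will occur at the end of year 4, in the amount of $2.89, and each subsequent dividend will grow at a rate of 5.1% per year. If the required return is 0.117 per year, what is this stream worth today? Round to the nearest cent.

Value at end of year 3: C₁ / (r − g) = $2.89 / (0.117 − 0.051) = $43.7879
Discount to today: PV = $43.7879 / (1 + 0.117)^3 = $43.7879 / 1.393669 = $31.42

$31.42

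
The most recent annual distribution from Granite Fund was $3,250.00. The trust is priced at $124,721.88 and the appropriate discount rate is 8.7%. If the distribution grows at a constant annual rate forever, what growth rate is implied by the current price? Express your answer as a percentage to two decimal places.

5.94%

P = D₀(1+g)/(r−g) ⇒ P(r−g) = D₀(1+g) ⇒ g(P+D₀) = P·r − D₀
g = (P·r − D₀)/(P + D₀) = ($124,721.88×0.087 − $3,250.00) / ($124,721.88 + $3,250.00) = 0.059394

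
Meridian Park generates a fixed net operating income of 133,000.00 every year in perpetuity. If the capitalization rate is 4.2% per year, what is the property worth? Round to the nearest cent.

Level perpetuity: PV = C / r = 133,000.00 / 0.042 = 3,166,666.67

3166666.67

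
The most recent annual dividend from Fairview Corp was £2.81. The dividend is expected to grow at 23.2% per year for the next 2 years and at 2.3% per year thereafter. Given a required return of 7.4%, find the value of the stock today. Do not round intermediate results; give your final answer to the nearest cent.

£81.09

D_1 = 3.46192
D_2 = 4.26509
Terminal value at year 2: TV = D_2×(1+g_2)/(r−g_2) = 4.36318/0.051 = 85.55260
P_0 = D_1/(1+r)^1 + D_2/(1+r)^2 + TV/(1+r)^2
    = 3.22339 + 3.69759 + 74.16938 = 81.09036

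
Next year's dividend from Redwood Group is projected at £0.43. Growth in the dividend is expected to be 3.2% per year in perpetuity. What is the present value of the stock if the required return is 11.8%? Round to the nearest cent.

Growing perpetuity: P = D₁ / (r − g) = £0.4300 / (0.118 − 0.032) = £5.00

£5.00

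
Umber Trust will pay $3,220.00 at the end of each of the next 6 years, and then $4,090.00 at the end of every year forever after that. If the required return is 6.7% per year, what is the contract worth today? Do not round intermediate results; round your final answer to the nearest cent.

$56859.20

PV of 6-year annuity: $3,220.00 × [1 − (1+0.067)^−6] / 0.067 = 15491.44179
Perpetuity value at year 6: $4,090.00 / 0.067 = 61044.77612
PV of perpetuity: 61044.77612 / (1+0.067)^6 = 41367.75844
Total PV = 15491.44179 + 41367.75844 = 56859.20023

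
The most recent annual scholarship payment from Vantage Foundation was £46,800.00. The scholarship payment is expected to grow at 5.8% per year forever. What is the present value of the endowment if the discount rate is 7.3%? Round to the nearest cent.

£3300960.00

D₁ = D₀ × (1 + g) = £46,800.00 × 1.058 = £49,514.4000
Growing perpetuity: P = D₁ / (r − g) = £49,514.4000 / (0.073 − 0.058) = £3,300,960.00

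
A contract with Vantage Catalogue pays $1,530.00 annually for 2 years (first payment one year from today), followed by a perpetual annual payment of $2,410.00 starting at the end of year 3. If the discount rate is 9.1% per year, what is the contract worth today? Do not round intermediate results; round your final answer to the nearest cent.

$24937.60

PV of 2-year annuity: $1,530.00 × [1 − (1+0.091)^−2] / 0.091 = 2687.79389
Perpetuity value at year 2: $2,410.00 / 0.091 = 26483.51648
PV of perpetuity: 26483.51648 / (1+0.091)^2 = 22249.80192
Total PV = 2687.79389 + 22249.80192 = 24937.59581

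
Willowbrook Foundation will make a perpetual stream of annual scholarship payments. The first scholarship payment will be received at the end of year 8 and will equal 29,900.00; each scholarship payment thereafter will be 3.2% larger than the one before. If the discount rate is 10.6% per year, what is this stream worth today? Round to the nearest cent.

Value at end of year 7: C₁ / (r − g) = 29,900.00 / (0.106 − 0.032) = 404,054.0541
Discount to today: PV = 404,054.0541 / (1 + 0.106)^7 = 404,054.0541 / 2.024351 = 199,596.80

199596.80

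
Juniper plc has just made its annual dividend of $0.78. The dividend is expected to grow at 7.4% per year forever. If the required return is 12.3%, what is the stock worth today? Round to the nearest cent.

D₁ = D₀ × (1 + g) = $0.78 × 1.074 = $0.8377
Growing perpetuity: P = D₁ / (r − g) = $0.8377 / (0.123 − 0.074) = $17.10

$17.10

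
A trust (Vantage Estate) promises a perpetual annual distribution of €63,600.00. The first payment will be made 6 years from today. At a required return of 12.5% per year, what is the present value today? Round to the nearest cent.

Value at end of year 5: C / r = €63,600.00 / 0.125 = €508,800.0000
Discount to today: PV = €508,800.0000 / (1 + 0.125)^5 = €508,800.0000 / 1.802032 = €282,347.85

€282347.85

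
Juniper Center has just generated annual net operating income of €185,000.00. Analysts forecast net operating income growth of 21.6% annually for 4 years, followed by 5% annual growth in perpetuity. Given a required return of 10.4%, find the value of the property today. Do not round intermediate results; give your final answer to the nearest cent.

D_1 = 224960.00000
D_2 = 273551.36000
D_3 = 332638.45376
D_4 = 404488.35977
Terminal value at year 4: TV = D_4×(1+g_2)/(r−g_2) = 424712.77776/0.054 = 7865051.44001
P_0 = D_1/(1+r)^1 + D_2/(1+r)^2 + D_3/(1+r)^3 + D_4/(1+r)^4 + TV/(1+r)^4
    = 203768.11594 + 224440.24365 + 247209.54373 + 272288.77280 + 5294503.91556 = 6242210.59167

€6242210.59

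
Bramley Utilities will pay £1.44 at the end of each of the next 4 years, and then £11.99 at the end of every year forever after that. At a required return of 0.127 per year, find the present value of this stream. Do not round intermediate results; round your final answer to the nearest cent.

PV of 4-year annuity: £1.44 × [1 − (1+0.127)^−4] / 0.127 = 4.31008
Perpetuity value at year 4: £11.99 / 0.127 = 94.40945
PV of perpetuity: 94.40945 / (1+0.127)^4 = 58.52209
Total PV = 4.31008 + 58.52209 = 62.83216

£62.83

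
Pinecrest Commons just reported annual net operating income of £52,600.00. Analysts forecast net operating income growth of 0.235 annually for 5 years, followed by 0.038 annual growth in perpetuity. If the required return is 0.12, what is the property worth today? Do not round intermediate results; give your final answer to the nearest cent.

D_1 = 64961.00000
D_2 = 80226.83500
D_3 = 99080.14122
D_4 = 122363.97441
D_5 = 151119.50840
Terminal value at year 5: TV = D_5×(1+g_2)/(r−g_2) = 156862.04972/0.082 = 1912951.82584
P_0 = D_1/(1+r)^1 + D_2/(1+r)^2 + D_3/(1+r)^3 + D_4/(1+r)^4 + D_5/(1+r)^5 + TV/(1+r)^5
    = 58000.89286 + 63956.34168 + 70523.28747 + 77764.51788 + 85749.26749 + 1085460.23968 = 1441454.54706

£1441454.55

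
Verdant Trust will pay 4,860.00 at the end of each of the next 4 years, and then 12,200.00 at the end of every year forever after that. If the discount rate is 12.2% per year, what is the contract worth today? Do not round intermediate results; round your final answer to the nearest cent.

PV of 4-year annuity: 4,860.00 × [1 − (1+0.122)^−4] / 0.122 = 14699.55374
Perpetuity value at year 4: 12,200.00 / 0.122 = 100000.00000
PV of perpetuity: 100000.00000 / (1+0.122)^4 = 63099.88567
Total PV = 14699.55374 + 63099.88567 = 77799.43941

77799.44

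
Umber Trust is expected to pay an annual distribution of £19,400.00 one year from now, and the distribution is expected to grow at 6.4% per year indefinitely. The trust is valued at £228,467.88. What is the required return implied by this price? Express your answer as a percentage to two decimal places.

14.89%

P = D₁/(r − g) ⇒ r = D₁/P + g = £19,400.0000/£228,467.88 + 0.064 = 0.084913 + 0.064 = 0.148913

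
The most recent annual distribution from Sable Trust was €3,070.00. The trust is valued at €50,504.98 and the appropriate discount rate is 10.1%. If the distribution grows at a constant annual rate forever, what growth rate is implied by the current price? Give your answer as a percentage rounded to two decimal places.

3.79%

P = D₀(1+g)/(r−g) ⇒ P(r−g) = D₀(1+g) ⇒ g(P+D₀) = P·r − D₀
g = (P·r − D₀)/(P + D₀) = (€50,504.98×0.101 − €3,070.00) / (€50,504.98 + €3,070.00) = 0.037910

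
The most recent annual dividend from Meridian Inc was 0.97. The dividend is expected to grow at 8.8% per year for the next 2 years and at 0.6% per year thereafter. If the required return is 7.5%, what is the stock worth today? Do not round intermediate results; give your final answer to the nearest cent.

16.46

D_1 = 1.05536
D_2 = 1.14823
Terminal value at year 2: TV = D_2×(1+g_2)/(r−g_2) = 1.15512/0.069 = 16.74089
P_0 = D_1/(1+r)^1 + D_2/(1+r)^2 + TV/(1+r)^2
    = 0.98173 + 0.99360 + 14.48643 = 16.46177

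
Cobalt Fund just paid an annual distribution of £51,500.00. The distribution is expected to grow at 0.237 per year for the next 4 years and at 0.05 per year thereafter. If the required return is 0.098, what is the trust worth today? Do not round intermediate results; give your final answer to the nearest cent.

£2094767.95

D_1 = 63705.50000
D_2 = 78803.70350
D_3 = 97480.18123
D_4 = 120582.98418
Terminal value at year 4: TV = D_4×(1+g_2)/(r−g_2) = 126612.13339/0.048 = 2637752.77896
P_0 = D_1/(1+r)^1 + D_2/(1+r)^2 + D_3/(1+r)^3 + D_4/(1+r)^4 + TV/(1+r)^4
    = 58019.58106 + 65364.50070 + 73639.24168 + 82961.51362 + 1814783.11049 = 2094767.94755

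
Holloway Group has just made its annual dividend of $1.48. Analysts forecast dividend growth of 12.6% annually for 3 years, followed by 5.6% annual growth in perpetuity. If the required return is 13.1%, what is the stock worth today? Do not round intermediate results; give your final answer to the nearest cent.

D_1 = 1.66648
D_2 = 1.87646
D_3 = 2.11289
Terminal value at year 3: TV = D_3×(1+g_2)/(r−g_2) = 2.23121/0.075 = 29.74949
P_0 = D_1/(1+r)^1 + D_2/(1+r)^2 + D_3/(1+r)^3 + TV/(1+r)^3
    = 1.47346 + 1.46694 + 1.46046 + 20.56325 = 24.96411

$24.96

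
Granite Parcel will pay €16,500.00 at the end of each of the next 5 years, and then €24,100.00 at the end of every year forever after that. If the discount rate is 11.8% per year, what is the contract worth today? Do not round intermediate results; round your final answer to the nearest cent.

€176704.71

PV of 5-year annuity: €16,500.00 × [1 − (1+0.118)^−5] / 0.118 = 59774.68684
Perpetuity value at year 5: €24,100.00 / 0.118 = 204237.28814
PV of perpetuity: 204237.28814 / (1+0.118)^5 = 116930.01826
Total PV = 59774.68684 + 116930.01826 = 176704.70511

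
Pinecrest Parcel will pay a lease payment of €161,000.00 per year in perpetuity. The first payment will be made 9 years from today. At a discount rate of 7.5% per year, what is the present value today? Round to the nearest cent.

Value at end of year 8: C / r = €161,000.00 / 0.075 = €2,146,666.6667
Discount to today: PV = €2,146,666.6667 / (1 + 0.075)^8 = €2,146,666.6667 / 1.783478 = €1,203,640.79

€1203640.79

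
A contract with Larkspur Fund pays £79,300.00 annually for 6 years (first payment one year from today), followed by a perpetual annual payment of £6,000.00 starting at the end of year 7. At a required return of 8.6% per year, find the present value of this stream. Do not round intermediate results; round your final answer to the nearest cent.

PV of 6-year annuity: £79,300.00 × [1 − (1+0.086)^−6] / 0.086 = 360016.06197
Perpetuity value at year 6: £6,000.00 / 0.086 = 69767.44186
PV of perpetuity: 69767.44186 / (1+0.086)^6 = 42527.89114
Total PV = 360016.06197 + 42527.89114 = 402543.95312

£402543.95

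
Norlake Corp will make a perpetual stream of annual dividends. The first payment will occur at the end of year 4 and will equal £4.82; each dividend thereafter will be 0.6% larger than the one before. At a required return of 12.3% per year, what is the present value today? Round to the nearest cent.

Value at end of year 3: C₁ / (r − g) = £4.82 / (0.123 − 0.006) = £41.1966
Discount to today: PV = £41.1966 / (1 + 0.123)^3 = £41.1966 / 1.416248 = £29.09

£29.09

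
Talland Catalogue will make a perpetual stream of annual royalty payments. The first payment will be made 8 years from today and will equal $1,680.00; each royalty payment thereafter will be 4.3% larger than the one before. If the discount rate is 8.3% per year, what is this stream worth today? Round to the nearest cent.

Value at end of year 7: C₁ / (r − g) = $1,680.00 / (0.083 − 0.043) = $42,000.0000
Discount to today: PV = $42,000.0000 / (1 + 0.083)^7 = $42,000.0000 / 1.747428 = $24,035.33

$24035.33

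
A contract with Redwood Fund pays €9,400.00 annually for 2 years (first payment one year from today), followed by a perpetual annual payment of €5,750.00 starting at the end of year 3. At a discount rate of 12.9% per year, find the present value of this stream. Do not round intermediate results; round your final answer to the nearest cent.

€50670.14

PV of 2-year annuity: €9,400.00 × [1 − (1+0.129)^−2] / 0.129 = 15700.57765
Perpetuity value at year 2: €5,750.00 / 0.129 = 44573.64341
PV of perpetuity: 44573.64341 / (1+0.129)^2 = 34969.56666
Total PV = 15700.57765 + 34969.56666 = 50670.14431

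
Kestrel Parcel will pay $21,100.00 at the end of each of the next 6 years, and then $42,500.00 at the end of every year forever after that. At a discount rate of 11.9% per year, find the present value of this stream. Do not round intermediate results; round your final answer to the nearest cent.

PV of 6-year annuity: $21,100.00 × [1 − (1+0.119)^−6] / 0.119 = 86996.94576
Perpetuity value at year 6: $42,500.00 / 0.119 = 357142.85714
PV of perpetuity: 357142.85714 / (1+0.119)^6 = 181912.04223
Total PV = 86996.94576 + 181912.04223 = 268908.98799

$268908.99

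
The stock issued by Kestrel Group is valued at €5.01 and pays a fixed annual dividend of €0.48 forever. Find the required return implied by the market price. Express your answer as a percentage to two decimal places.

9.58%

P = C/r ⇒ r = C/P = €0.48/€5.01 = 0.095808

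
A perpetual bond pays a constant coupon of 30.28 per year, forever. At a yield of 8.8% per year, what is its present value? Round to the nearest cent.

344.09

Level perpetuity: PV = C / r = 30.28 / 0.088 = 344.09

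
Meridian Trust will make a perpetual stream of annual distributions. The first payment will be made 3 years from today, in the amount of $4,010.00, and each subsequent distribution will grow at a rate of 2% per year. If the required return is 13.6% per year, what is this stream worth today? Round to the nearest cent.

$26787.35

Value at end of year 2: C₁ / (r − g) = $4,010.00 / (0.136 − 0.02) = $34,568.9655
Discount to today: PV = $34,568.9655 / (1 + 0.136)^2 = $34,568.9655 / 1.290496 = $26,787.35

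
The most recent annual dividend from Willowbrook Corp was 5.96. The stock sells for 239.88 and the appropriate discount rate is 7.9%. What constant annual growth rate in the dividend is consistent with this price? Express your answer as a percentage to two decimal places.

P = D₀(1+g)/(r−g) ⇒ P(r−g) = D₀(1+g) ⇒ g(P+D₀) = P·r − D₀
g = (P·r − D₀)/(P + D₀) = (239.88×0.079 − 5.96) / (239.88 + 5.96) = 0.052841

5.28%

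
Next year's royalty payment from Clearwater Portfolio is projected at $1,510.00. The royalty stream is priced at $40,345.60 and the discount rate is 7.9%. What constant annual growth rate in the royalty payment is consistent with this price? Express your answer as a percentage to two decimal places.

P = D₁/(r−g) ⇒ g = r − D₁/P = 0.079 − $1,510.00/$40,345.60 = 0.041573

4.16%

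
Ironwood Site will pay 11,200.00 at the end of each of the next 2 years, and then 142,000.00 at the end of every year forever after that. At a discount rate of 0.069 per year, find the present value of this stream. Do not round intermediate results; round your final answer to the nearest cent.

PV of 2-year annuity: 11,200.00 × [1 − (1+0.069)^−2] / 0.069 = 20277.90588
Perpetuity value at year 2: 142,000.00 / 0.069 = 2057971.01449
PV of perpetuity: 2057971.01449 / (1+0.069)^2 = 1800876.13639
Total PV = 20277.90588 + 1800876.13639 = 1821154.04226

1821154.04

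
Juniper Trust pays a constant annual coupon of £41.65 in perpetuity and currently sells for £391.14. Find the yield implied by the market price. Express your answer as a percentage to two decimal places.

10.65%

P = C/r ⇒ r = C/P = £41.65/£391.14 = 0.106484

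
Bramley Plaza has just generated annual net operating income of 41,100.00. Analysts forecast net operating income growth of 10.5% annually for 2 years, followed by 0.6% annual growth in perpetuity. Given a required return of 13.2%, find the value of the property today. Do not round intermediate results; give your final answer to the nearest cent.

391963.10

D_1 = 45415.50000
D_2 = 50184.12750
Terminal value at year 2: TV = D_2×(1+g_2)/(r−g_2) = 50485.23226/0.126 = 400676.44655
P_0 = D_1/(1+r)^1 + D_2/(1+r)^2 + TV/(1+r)^2
    = 40119.69965 + 39162.78102 + 312680.61668 = 391963.09734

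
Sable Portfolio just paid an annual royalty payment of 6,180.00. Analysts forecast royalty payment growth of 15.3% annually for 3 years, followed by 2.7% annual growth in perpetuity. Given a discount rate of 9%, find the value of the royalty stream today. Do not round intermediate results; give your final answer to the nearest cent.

D_1 = 7125.54000
D_2 = 8215.74762
D_3 = 9472.75701
Terminal value at year 3: TV = D_3×(1+g_2)/(r−g_2) = 9728.52145/0.063 = 154420.97532
P_0 = D_1/(1+r)^1 + D_2/(1+r)^2 + D_3/(1+r)^3 + TV/(1+r)^3
    = 6537.19266 + 6915.03040 + 7314.70647 + 119241.32612 = 140008.25565

140008.26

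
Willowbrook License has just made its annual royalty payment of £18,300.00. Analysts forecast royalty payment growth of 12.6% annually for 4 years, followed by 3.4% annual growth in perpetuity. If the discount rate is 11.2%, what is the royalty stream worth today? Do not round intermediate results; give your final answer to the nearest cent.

£330574.99

D_1 = 20605.80000
D_2 = 23202.13080
D_3 = 26125.59928
D_4 = 29417.42479
Terminal value at year 4: TV = D_4×(1+g_2)/(r−g_2) = 30417.61723/0.078 = 389969.45171
P_0 = D_1/(1+r)^1 + D_2/(1+r)^2 + D_3/(1+r)^3 + D_4/(1+r)^4 + TV/(1+r)^4
    = 18530.39568 + 18763.69203 + 18999.92556 + 19239.13326 + 255041.84348 = 330574.99002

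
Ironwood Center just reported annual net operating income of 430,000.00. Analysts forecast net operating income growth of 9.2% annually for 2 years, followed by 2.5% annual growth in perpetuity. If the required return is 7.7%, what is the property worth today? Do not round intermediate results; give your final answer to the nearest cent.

D_1 = 469560.00000
D_2 = 512759.52000
Terminal value at year 2: TV = D_2×(1+g_2)/(r−g_2) = 525578.50800/0.052 = 10107279.00000
P_0 = D_1/(1+r)^1 + D_2/(1+r)^2 + TV/(1+r)^2
    = 435988.85794 + 442061.12616 + 8713704.89056 = 9591754.87465

9591754.87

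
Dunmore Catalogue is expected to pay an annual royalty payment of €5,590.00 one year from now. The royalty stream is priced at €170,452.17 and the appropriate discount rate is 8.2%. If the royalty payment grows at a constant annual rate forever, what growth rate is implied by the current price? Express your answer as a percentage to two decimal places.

4.92%

P = D₁/(r−g) ⇒ g = r − D₁/P = 0.082 − €5,590.00/€170,452.17 = 0.049205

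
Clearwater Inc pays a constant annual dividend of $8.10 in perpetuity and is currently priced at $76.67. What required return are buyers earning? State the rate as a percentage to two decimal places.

P = C/r ⇒ r = C/P = $8.10/$76.67 = 0.105648

10.56%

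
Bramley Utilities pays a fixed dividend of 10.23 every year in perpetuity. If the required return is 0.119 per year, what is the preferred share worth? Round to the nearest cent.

Level perpetuity: PV = C / r = 10.23 / 0.119 = 85.97

85.97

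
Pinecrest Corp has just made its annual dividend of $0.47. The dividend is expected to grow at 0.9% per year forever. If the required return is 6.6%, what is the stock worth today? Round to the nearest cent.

D₁ = D₀ × (1 + g) = $0.47 × 1.009 = $0.4742
Growing perpetuity: P = D₁ / (r − g) = $0.4742 / (0.066 − 0.009) = $8.32

$8.32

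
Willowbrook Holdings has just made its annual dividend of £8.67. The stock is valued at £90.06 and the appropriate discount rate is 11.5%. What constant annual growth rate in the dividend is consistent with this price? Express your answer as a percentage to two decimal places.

P = D₀(1+g)/(r−g) ⇒ P(r−g) = D₀(1+g) ⇒ g(P+D₀) = P·r − D₀
g = (P·r − D₀)/(P + D₀) = (£90.06×0.115 − £8.67) / (£90.06 + £8.67) = 0.017086

1.71%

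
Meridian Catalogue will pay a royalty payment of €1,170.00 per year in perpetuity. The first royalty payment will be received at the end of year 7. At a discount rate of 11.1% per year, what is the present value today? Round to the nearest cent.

Value at end of year 6: C / r = €1,170.00 / 0.111 = €10,540.5405
Discount to today: PV = €10,540.5405 / (1 + 0.111)^6 = €10,540.5405 / 1.880548 = €5,605.04

€5605.04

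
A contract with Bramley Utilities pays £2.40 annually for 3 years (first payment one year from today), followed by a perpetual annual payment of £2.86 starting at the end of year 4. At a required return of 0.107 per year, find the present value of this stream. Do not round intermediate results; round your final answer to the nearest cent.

£25.60

PV of 3-year annuity: £2.40 × [1 − (1+0.107)^−3] / 0.107 = 5.89565
Perpetuity value at year 3: £2.86 / 0.107 = 26.72897
PV of perpetuity: 26.72897 / (1+0.107)^3 = 19.70332
Total PV = 5.89565 + 19.70332 = 25.59897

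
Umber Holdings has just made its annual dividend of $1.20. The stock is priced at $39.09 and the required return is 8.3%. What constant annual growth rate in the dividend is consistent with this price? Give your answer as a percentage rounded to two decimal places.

P = D₀(1+g)/(r−g) ⇒ P(r−g) = D₀(1+g) ⇒ g(P+D₀) = P·r − D₀
g = (P·r − D₀)/(P + D₀) = ($39.09×0.083 − $1.20) / ($39.09 + $1.20) = 0.050744

5.07%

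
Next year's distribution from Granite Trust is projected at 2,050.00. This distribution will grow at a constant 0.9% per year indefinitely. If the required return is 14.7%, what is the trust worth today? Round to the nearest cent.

14855.07

Growing perpetuity: P = D₁ / (r − g) = 2,050.0000 / (0.147 − 0.009) = 14,855.07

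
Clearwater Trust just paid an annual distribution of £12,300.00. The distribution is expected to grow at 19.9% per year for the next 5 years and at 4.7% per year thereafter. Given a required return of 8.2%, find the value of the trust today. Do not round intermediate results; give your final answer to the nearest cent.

D_1 = 14747.70000
D_2 = 17682.49230
D_3 = 21201.30827
D_4 = 25420.36861
D_5 = 30479.02197
Terminal value at year 5: TV = D_5×(1+g_2)/(r−g_2) = 31911.53600/0.035 = 911758.17141
P_0 = D_1/(1+r)^1 + D_2/(1+r)^2 + D_3/(1+r)^3 + D_4/(1+r)^4 + D_5/(1+r)^5 + TV/(1+r)^5
    = 13630.03697 + 15103.89494 + 16737.12572 + 18546.96279 + 20552.50313 + 614813.45086 = 699383.97442

£699383.97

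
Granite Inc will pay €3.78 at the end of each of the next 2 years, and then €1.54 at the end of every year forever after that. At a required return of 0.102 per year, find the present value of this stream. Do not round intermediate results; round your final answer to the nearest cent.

PV of 2-year annuity: €3.78 × [1 − (1+0.102)^−2] / 0.102 = 6.54277
Perpetuity value at year 2: €1.54 / 0.102 = 15.09804
PV of perpetuity: 15.09804 / (1+0.102)^2 = 12.43247
Total PV = 6.54277 + 12.43247 = 18.97523

€18.98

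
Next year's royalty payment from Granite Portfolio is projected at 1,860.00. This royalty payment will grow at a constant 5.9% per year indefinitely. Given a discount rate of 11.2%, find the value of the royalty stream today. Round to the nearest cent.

35094.34

Growing perpetuity: P = D₁ / (r − g) = 1,860.0000 / (0.112 − 0.059) = 35,094.34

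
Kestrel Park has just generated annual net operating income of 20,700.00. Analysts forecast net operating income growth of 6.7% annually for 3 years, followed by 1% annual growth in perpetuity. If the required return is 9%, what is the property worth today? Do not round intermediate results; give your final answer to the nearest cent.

D_1 = 22086.90000
D_2 = 23566.72230
D_3 = 25145.69269
Terminal value at year 3: TV = D_3×(1+g_2)/(r−g_2) = 25397.14962/0.08 = 317464.37026
P_0 = D_1/(1+r)^1 + D_2/(1+r)^2 + D_3/(1+r)^3 + TV/(1+r)^3
    = 20263.21101 + 19835.63867 + 19417.08849 + 245140.74223 = 304656.68039

304656.68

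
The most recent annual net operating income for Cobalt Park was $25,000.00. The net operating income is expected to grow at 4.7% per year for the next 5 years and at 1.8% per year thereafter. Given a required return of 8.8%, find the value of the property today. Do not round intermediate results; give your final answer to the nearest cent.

$411598.50

D_1 = 26175.00000
D_2 = 27405.22500
D_3 = 28693.27057
D_4 = 30041.85429
D_5 = 31453.82144
Terminal value at year 5: TV = D_5×(1+g_2)/(r−g_2) = 32019.99023/0.07 = 457428.43185
P_0 = D_1/(1+r)^1 + D_2/(1+r)^2 + D_3/(1+r)^3 + D_4/(1+r)^4 + D_5/(1+r)^5 + TV/(1+r)^5
    = 24057.90441 + 23151.31059 + 22278.88068 + 21439.32728 + 20631.41145 + 300039.66939 = 411598.50380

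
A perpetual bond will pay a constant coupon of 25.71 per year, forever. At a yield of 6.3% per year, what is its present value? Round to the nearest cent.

Level perpetuity: PV = C / r = 25.71 / 0.063 = 408.10

408.10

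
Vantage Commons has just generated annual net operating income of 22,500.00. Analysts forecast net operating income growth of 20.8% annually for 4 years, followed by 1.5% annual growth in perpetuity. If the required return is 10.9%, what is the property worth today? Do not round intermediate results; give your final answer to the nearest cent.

453988.63

D_1 = 27180.00000
D_2 = 32833.44000
D_3 = 39662.79552
D_4 = 47912.65699
Terminal value at year 4: TV = D_4×(1+g_2)/(r−g_2) = 48631.34684/0.094 = 517354.75365
P_0 = D_1/(1+r)^1 + D_2/(1+r)^2 + D_3/(1+r)^3 + D_4/(1+r)^4 + TV/(1+r)^4
    = 24508.56628 + 26696.43648 + 29079.61702 + 31675.54315 + 342028.47129 = 453988.63423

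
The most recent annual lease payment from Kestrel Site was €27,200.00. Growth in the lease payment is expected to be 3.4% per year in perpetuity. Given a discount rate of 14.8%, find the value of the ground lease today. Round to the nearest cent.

D₁ = D₀ × (1 + g) = €27,200.00 × 1.034 = €28,124.8000
Growing perpetuity: P = D₁ / (r − g) = €28,124.8000 / (0.148 − 0.034) = €246,708.77

€246708.77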